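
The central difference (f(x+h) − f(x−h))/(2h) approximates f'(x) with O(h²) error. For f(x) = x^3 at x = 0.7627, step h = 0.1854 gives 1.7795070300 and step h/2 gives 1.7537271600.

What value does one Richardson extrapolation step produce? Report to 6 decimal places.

1.745134

Error is O(h^2); halving h shrinks it by 2^2 = 4.
4·1.7537271600 = 7.0149086400; 7.0149086400 − 1.7795070300 = 5.2354016100
(4·1.7537271600 − 1.7795070300)/(4 − 1) = 1.7451338700
Gap between inputs: 2.578e-02; correction applied: −0.0085932900.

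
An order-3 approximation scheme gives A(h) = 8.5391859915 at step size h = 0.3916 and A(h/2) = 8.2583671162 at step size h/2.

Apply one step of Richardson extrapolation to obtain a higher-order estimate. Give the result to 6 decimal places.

Error is O(h^3); halving h shrinks it by 2^3 = 8.
Top: 8(8.2583671162) − (8.5391859915) = 57.5277509381
Divide by 2^3 − 1 = 7.
R = 57.5277509381/7 = 8.2182501340

8.218250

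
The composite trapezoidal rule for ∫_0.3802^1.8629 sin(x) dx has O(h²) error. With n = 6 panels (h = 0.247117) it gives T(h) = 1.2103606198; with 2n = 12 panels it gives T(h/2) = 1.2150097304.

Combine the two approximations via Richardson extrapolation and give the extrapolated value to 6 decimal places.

With r = 2 the leading error scales as h^2, so the weight is 2^2 = 4.
A(h/2) − A(h) = 1.2150097304 − 1.2103606198 = 0.0046491106
Divide by 2^2 − 1 = 3: 0.0046491106/3 = 0.0015497035
R = A(h/2) + (A(h/2) − A(h))/3 = 1.2150097304 + 0.0015497035 = 1.2165594339
Shift from A(h/2): +0.0015497035.

1.216559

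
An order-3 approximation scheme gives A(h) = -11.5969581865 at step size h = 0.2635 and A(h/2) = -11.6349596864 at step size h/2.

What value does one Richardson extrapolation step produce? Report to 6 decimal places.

-11.640388

The method has order 3: 2^3 = 8.
8·(-11.6349596864) − (-11.5969581865) = -81.4827193047
R = (-81.4827193047)/7 = -11.6403884721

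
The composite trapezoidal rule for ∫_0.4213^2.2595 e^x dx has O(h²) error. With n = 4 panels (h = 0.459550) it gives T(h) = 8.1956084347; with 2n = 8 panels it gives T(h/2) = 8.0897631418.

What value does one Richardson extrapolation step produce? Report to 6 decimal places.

Leading term ∝ h^2; use weight 4 = 2^2.
4*8.0897631418 = 32.3590525672; subtract 8.1956084347 → 24.1634441325
Extrapolated: 24.1634441325 / 3 = 8.0544813775

8.054481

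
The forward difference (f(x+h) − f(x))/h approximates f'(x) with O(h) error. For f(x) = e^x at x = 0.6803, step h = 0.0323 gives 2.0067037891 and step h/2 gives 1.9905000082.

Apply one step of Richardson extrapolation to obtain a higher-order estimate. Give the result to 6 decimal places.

1.974296

Leading term ∝ h^1; use weight 2 = 2^1.
Weighted: 3.9810000164 − 2.0067037891 = 1.9742962273
Denominator 2 − 1 = 1.
R = 1.9742962273/1 = 1.9742962273
Correction |R − A(h/2)| = 1.620e-02; gap |A(h/2) − A(h)| = 1.620e-02.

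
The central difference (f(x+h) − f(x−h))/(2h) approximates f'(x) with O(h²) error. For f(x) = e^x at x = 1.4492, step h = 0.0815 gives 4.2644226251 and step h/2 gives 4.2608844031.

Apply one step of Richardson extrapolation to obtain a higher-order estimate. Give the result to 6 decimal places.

Order 2 gives 2^r = 4 and 2^r − 1 = 3.
4 × 4.2608844031 − 4.2644226251 = 12.7791149873
Divide by 2^2 − 1 = 3.
So the Richardson estimate is 4.2597049958.

4.259705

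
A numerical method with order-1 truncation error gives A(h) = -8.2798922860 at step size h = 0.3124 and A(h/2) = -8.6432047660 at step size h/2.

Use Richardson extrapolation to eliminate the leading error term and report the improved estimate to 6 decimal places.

Error is O(h^1); halving h shrinks it by 2^1 = 2.
Top: 2(-8.6432047660) − (-8.2798922860) = -9.0065172460
Denominator 2 − 1 = 1.
(2 × (-8.6432047660) − (-8.2798922860))/(2 − 1) = -9.0065172460

-9.006517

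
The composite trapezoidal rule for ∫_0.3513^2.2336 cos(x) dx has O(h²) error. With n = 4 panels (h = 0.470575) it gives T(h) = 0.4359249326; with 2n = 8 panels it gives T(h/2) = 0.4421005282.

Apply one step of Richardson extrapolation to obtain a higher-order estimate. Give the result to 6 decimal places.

Leading term ∝ h^2; use weight 4 = 2^2.
4 × 0.4421005282 = 1.7684021128; 1.7684021128 − 0.4359249326 = 1.3324771802
Extrapolated: 1.3324771802 / 3 = 0.4441590601

0.444159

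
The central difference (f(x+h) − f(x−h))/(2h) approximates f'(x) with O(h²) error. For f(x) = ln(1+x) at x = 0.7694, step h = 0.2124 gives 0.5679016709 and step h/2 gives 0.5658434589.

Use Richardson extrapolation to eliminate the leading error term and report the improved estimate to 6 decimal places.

Leading term ∝ h^2; use weight 4 = 2^2.
Weighted: 2.2633738356 − 0.5679016709 = 1.6954721647
Denominator 4 − 1 = 3.
1.6954721647 ÷ 3 = 0.5651573882

0.565157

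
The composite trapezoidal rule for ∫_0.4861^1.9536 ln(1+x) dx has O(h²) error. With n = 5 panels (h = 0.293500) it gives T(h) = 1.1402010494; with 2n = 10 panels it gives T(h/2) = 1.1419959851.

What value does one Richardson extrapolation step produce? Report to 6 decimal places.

r = 2: numerator weight 4, denominator 3.
4×1.1419959851 = 4.5679839404; subtract 1.1402010494 → 3.4277828910
Divide by 2^2 − 1 = 3.
Extrapolated: 3.4277828910 / 3 = 1.1425942970

1.142594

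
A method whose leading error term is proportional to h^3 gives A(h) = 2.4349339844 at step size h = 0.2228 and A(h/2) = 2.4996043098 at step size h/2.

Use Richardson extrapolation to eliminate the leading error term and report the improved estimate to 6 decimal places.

2.508843

r = 3, so 2^r = 8.
8*2.4996043098 − 2.4349339844 = 17.5619004940
17.5619004940 ÷ 7 = 2.5088429277
Gap between inputs: 6.467e-02; correction applied: +0.0092386179.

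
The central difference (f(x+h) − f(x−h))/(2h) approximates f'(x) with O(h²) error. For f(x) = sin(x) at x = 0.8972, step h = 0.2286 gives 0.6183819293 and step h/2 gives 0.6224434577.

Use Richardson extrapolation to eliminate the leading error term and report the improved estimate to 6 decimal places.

r = 2: numerator weight 4, denominator 3.
Top: 4(0.6224434577) − (0.6183819293) = 1.8713919015
R = 1.8713919015/3 = 0.6237973005

0.623797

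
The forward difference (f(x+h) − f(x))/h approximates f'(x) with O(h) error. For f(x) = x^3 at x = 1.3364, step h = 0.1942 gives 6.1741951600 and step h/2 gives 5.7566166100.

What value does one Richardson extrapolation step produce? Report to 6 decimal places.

Method order is 1; weight 2^1 = 2.
2^1·A(h/2) = 11.5132332200; minus A(h) gives 5.3390380600.
Extrapolated: 5.3390380600 / 1 = 5.3390380600

5.339038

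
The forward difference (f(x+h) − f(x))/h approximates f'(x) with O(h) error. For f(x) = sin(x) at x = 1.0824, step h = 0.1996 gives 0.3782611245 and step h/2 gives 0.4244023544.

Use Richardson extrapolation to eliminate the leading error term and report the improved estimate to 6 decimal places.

0.470544

Order 1 gives 2^r = 2 and 2^r − 1 = 1.
Difference of the inputs: 0.4244023544 − 0.3782611245 = 0.0461412299
Divide by 2^1 − 1 = 1: 0.0461412299/1 = 0.0461412299
R = A(h/2) + (A(h/2) − A(h))/1 = 0.4244023544 + 0.0461412299 = 0.4705435843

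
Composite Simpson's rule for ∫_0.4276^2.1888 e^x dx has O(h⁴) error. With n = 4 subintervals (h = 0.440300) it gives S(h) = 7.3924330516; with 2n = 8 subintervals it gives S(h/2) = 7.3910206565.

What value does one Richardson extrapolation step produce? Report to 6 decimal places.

With r = 4 the leading error scales as h^4, so the weight is 2^4 = 16.
Top: 16(7.3910206565) − (7.3924330516) = 110.8638974524
(16 × 7.3910206565 − 7.3924330516)/(16 − 1) = 7.3909264968

7.390926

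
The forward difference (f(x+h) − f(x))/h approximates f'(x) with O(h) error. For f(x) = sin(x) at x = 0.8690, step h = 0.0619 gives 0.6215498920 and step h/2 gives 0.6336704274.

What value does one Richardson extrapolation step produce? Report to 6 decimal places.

The method has order 1: 2^1 = 2.
2×0.6336704274 = 1.2673408548; 1.2673408548 − 0.6215498920 = 0.6457909628
Denominator 2 − 1 = 1.
0.6457909628 ÷ 1 = 0.6457909628
Correction |R − A(h/2)| = 1.212e-02; gap |A(h/2) − A(h)| = 1.212e-02.

0.645791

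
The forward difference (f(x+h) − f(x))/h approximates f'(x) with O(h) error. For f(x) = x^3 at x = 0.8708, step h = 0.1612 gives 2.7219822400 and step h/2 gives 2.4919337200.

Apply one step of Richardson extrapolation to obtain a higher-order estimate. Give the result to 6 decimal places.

2.261885

The method has order 1: 2^1 = 2.
2×2.4919337200 − 2.7219822400 = 2.2618852000
(2×2.4919337200 − 2.7219822400)/(2 − 1) = 2.2618852000
Gap between inputs: 2.300e-01; correction applied: −0.2300485200.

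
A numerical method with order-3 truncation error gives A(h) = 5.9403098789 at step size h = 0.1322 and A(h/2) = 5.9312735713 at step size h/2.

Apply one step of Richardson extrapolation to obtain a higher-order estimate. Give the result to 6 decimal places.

5.929983

r = 3, so 2^r = 8.
8·5.9312735713 = 47.4501885704; subtract 5.9403098789 → 41.5098786915
Divide by 2^3 − 1 = 7.
41.5098786915 ÷ 7 = 5.9299826702
Shift from A(h/2): −0.0012909011.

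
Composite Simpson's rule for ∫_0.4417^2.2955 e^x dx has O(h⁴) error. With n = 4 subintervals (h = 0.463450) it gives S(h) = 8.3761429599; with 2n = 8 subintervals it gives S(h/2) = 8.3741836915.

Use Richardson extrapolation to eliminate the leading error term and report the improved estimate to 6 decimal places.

Order 4 gives 2^r = 16 and 2^r − 1 = 15.
A(h/2) − A(h) = 8.3741836915 − 8.3761429599 = -0.0019592684
Divide by 2^4 − 1 = 15: (-0.0019592684)/15 = -0.0001306179
R = A(h/2) + (A(h/2) − A(h))/15 = 8.3741836915 − 0.0001306179 = 8.3740530736

8.374053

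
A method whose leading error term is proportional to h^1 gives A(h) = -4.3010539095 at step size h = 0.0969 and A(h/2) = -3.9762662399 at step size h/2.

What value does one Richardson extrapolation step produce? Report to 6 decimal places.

Leading term ∝ h^1; use weight 2 = 2^1.
2*(-3.9762662399) = -7.9525324798; subtract (-4.3010539095) → -3.6514785703
Denominator 2 − 1 = 1.
R = (-3.6514785703)/1 = -3.6514785703

-3.651479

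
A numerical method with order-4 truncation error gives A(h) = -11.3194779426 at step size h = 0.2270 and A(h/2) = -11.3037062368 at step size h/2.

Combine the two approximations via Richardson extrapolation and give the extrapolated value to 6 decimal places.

-11.302655

The method has order 4: 2^4 = 16.
Weighted: (-180.8592997888) − (-11.3194779426) = -169.5398218462
Denominator 16 − 1 = 15.
So the Richardson estimate is -11.3026547897.
Shift from A(h/2): +0.0010514471.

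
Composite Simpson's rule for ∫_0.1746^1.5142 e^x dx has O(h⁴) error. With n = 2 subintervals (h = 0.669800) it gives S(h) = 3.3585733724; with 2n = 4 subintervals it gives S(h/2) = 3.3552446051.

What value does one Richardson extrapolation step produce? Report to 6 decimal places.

3.355023

Method order is 4; weight 2^4 = 16.
16×3.3552446051 = 53.6839136816; 53.6839136816 − 3.3585733724 = 50.3253403092
Denominator 16 − 1 = 15.
50.3253403092 ÷ 15 = 3.3550226873
Shift from A(h/2): −0.0002219178.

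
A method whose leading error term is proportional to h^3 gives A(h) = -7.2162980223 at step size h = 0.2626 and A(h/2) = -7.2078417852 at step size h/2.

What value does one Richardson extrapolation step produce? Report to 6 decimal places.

-7.206634

r = 3, so 2^r = 8.
8×(-7.2078417852) = -57.6627342816; subtract (-7.2162980223) → -50.4464362593
(8×(-7.2078417852) − (-7.2162980223))/(8 − 1) = -7.2066337513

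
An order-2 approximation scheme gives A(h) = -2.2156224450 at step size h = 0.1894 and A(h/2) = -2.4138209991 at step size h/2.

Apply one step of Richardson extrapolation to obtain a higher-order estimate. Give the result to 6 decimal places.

-2.479887

Method order is 2; weight 2^2 = 4.
Numerator 4*A(h/2) − A(h) = 4*(-2.4138209991) − (-2.2156224450) = -7.4396615514
Divide by 2^2 − 1 = 3.
(4*(-2.4138209991) − (-2.2156224450))/(4 − 1) = -2.4798871838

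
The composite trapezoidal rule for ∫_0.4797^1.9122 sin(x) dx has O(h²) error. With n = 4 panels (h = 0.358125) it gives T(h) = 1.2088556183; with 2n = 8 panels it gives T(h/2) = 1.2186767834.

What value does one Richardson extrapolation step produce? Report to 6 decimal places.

1.221951

The method has order 2: 2^2 = 4.
4*1.2186767834 − 1.2088556183 = 3.6658515153
Divide by 2^2 − 1 = 3.
3.6658515153 ÷ 3 = 1.2219505051
Shift from A(h/2): +0.0032737217.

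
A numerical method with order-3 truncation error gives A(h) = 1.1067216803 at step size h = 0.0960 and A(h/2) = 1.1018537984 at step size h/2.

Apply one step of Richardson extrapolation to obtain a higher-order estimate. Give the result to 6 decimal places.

1.101158

With r = 3 the leading error scales as h^3, so the weight is 2^3 = 8.
Numerator 8*A(h/2) − A(h) = 8*1.1018537984 − 1.1067216803 = 7.7081087069
Divide by 2^3 − 1 = 7.
Extrapolated: 7.7081087069 / 7 = 1.1011583867
Correction |R − A(h/2)| = 6.954e-04; gap |A(h/2) − A(h)| = 4.868e-03.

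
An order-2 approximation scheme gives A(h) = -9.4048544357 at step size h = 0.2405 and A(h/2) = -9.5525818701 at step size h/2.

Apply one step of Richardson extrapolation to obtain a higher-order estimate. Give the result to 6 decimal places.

Leading term ∝ h^2; use weight 4 = 2^2.
Top: 4(-9.5525818701) − (-9.4048544357) = -28.8054730447
Divide by 2^2 − 1 = 3.
Extrapolated: (-28.8054730447) / 3 = -9.6018243482

-9.601824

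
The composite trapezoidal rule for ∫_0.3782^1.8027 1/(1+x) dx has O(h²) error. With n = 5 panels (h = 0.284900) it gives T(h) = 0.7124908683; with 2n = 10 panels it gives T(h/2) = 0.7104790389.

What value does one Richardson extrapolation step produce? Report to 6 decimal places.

0.709808

r = 2: numerator weight 4, denominator 3.
2^2*A(h/2) = 2.8419161556; minus A(h) gives 2.1294252873.
Divide by 2^2 − 1 = 3.
Result: 0.7098084291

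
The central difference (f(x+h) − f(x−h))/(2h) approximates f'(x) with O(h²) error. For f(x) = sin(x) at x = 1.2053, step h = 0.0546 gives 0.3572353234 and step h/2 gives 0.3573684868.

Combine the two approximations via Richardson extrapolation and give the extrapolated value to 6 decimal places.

r = 2, so 2^r = 4.
4*0.3573684868 = 1.4294739472; subtract 0.3572353234 → 1.0722386238
Denominator 4 − 1 = 3.
R = 1.0722386238/3 = 0.3574128746

0.357413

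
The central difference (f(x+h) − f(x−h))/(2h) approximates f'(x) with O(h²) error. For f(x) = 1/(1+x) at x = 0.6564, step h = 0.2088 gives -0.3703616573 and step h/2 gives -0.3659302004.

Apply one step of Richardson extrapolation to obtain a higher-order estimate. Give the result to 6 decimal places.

-0.364453

With r = 2 the leading error scales as h^2, so the weight is 2^2 = 4.
Weighted: (-1.4637208016) − (-0.3703616573) = -1.0933591443
Denominator 4 − 1 = 3.
R = (-1.0933591443)/3 = -0.3644530481
Correction |R − A(h/2)| = 1.477e-03; gap |A(h/2) − A(h)| = 4.431e-03.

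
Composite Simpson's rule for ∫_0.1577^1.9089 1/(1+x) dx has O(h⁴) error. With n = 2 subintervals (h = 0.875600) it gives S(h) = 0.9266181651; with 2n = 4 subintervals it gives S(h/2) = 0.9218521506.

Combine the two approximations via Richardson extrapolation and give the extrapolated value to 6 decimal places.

0.921534

Leading term ∝ h^4; use weight 16 = 2^4.
Top: 16(0.9218521506) − (0.9266181651) = 13.8230162445
13.8230162445 ÷ 15 = 0.9215344163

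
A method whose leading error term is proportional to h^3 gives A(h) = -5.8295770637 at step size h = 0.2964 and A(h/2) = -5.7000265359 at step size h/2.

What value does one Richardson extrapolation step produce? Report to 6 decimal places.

Method order is 3; weight 2^3 = 8.
Numerator 8·A(h/2) − A(h) = 8·(-5.7000265359) − (-5.8295770637) = -39.7706352235
Denominator 8 − 1 = 7.
R = (-39.7706352235)/7 = -5.6815193176

-5.681519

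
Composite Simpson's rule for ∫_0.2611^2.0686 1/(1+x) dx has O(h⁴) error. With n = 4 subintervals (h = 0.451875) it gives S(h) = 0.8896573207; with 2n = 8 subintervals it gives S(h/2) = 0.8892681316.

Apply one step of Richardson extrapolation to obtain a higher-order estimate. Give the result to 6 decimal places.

Leading term ∝ h^4; use weight 16 = 2^4.
16 × 0.8892681316 = 14.2282901056; subtract 0.8896573207 → 13.3386327849
(16 × 0.8892681316 − 0.8896573207)/(16 − 1) = 0.8892421857
Shift from A(h/2): −0.0000259459.

0.889242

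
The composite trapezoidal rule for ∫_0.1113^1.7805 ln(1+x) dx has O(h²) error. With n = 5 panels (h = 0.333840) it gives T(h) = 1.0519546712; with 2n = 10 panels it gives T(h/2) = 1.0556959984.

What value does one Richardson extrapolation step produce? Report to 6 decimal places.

Method order is 2; weight 2^2 = 4.
4 × 1.0556959984 = 4.2227839936; 4.2227839936 − 1.0519546712 = 3.1708293224
Divide by 2^2 − 1 = 3.
Extrapolated: 3.1708293224 / 3 = 1.0569431075
Gap between inputs: 3.741e-03; correction applied: +0.0012471091.

1.056943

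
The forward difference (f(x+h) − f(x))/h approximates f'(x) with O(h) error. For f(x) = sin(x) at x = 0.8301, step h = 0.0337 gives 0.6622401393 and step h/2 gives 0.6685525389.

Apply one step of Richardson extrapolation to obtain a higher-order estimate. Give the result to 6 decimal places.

0.674865

Order 1 gives 2^r = 2 and 2^r − 1 = 1.
Weighted: 1.3371050778 − 0.6622401393 = 0.6748649385
0.6748649385 ÷ 1 = 0.6748649385
Gap between inputs: 6.312e-03; correction applied: +0.0063123996.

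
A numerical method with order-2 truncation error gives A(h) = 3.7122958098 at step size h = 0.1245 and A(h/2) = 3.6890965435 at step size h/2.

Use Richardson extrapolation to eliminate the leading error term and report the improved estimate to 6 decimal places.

r = 2: numerator weight 4, denominator 3.
4·3.6890965435 = 14.7563861740; subtract 3.7122958098 → 11.0440903642
11.0440903642 ÷ 3 = 3.6813634547
Shift from A(h/2): −0.0077330888.

3.681363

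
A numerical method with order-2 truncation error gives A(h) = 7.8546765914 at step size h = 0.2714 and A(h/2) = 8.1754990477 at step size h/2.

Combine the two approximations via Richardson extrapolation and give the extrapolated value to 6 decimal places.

8.282440

Leading term ∝ h^2; use weight 4 = 2^2.
4×8.1754990477 = 32.7019961908; 32.7019961908 − 7.8546765914 = 24.8473195994
24.8473195994 ÷ 3 = 8.2824398665
Shift from A(h/2): +0.1069408188.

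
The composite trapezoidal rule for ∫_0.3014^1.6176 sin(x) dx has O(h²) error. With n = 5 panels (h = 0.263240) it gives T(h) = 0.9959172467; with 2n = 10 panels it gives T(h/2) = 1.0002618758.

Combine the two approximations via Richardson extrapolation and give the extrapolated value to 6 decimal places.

Method order is 2; weight 2^2 = 4.
4·1.0002618758 = 4.0010475032; 4.0010475032 − 0.9959172467 = 3.0051302565
R = 3.0051302565/3 = 1.0017100855
Correction |R − A(h/2)| = 1.448e-03; gap |A(h/2) − A(h)| = 4.345e-03.

1.001710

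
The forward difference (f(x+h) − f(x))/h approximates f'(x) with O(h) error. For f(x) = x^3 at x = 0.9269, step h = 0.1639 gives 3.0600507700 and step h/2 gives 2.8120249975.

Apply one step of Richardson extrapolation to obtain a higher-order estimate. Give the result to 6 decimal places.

Error is O(h^1); halving h shrinks it by 2^1 = 2.
A(h/2) − A(h) = 2.8120249975 − 3.0600507700 = -0.2480257725
Divide by 2^1 − 1 = 1: (-0.2480257725)/1 = -0.2480257725
R = 2.8120249975 − 0.2480257725 = 2.5639992250
Shift from A(h/2): −0.2480257725.

2.563999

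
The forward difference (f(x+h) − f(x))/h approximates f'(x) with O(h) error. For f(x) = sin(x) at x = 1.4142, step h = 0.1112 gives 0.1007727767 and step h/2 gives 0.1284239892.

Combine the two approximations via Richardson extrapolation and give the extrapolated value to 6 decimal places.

0.156075

Method order is 1; weight 2^1 = 2.
Difference of the inputs: 0.1284239892 − 0.1007727767 = 0.0276512125
Divide by 2^1 − 1 = 1: 0.0276512125/1 = 0.0276512125
R = 0.1284239892 + 0.0276512125 = 0.1560752017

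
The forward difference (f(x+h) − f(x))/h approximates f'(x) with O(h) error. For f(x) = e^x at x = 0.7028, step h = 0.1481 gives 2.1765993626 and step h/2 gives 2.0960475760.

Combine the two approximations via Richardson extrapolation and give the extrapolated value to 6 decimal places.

Error is O(h^1); halving h shrinks it by 2^1 = 2.
2*2.0960475760 − 2.1765993626 = 2.0154957894
Denominator 2 − 1 = 1.
2.0154957894 ÷ 1 = 2.0154957894
Gap between inputs: 8.055e-02; correction applied: −0.0805517866.

2.015496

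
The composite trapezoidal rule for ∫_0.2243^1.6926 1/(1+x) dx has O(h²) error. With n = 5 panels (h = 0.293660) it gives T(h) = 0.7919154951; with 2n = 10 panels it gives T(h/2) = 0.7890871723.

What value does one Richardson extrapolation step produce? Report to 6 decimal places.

0.788144

Leading term ∝ h^2; use weight 4 = 2^2.
Difference of the inputs: 0.7890871723 − 0.7919154951 = -0.0028283228
Correction (A(h/2) − A(h))/(4 − 1) = (-0.0028283228)/3 = -0.0009427743
R = A(h/2) + (A(h/2) − A(h))/3 = 0.7890871723 − 0.0009427743 = 0.7881443980
Correction |R − A(h/2)| = 9.428e-04; gap |A(h/2) − A(h)| = 2.828e-03.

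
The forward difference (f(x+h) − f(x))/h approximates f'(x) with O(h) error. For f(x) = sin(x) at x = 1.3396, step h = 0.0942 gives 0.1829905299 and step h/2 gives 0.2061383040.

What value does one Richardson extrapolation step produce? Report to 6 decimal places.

Leading term ∝ h^1; use weight 2 = 2^1.
A(h/2) − A(h) = 0.2061383040 − 0.1829905299 = 0.0231477741
Divide by 2^1 − 1 = 1: 0.0231477741/1 = 0.0231477741
R = A(h/2) + (A(h/2) − A(h))/1 = 0.2061383040 + 0.0231477741 = 0.2292860781

0.229286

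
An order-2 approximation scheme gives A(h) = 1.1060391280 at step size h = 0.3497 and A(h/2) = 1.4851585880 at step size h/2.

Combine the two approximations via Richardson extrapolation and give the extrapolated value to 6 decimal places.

Error is O(h^2); halving h shrinks it by 2^2 = 4.
Top: 4(1.4851585880) − (1.1060391280) = 4.8345952240
R = 4.8345952240/3 = 1.6115317413
Shift from A(h/2): +0.1263731533.

1.611532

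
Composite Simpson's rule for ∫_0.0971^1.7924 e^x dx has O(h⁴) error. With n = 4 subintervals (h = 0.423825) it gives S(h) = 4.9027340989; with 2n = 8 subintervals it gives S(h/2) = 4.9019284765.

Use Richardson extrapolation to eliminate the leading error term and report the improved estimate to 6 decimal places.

4.901875

r = 4: numerator weight 16, denominator 15.
Top: 16(4.9019284765) − (4.9027340989) = 73.5281215251
Divide by 2^4 − 1 = 15.
R = 73.5281215251/15 = 4.9018747683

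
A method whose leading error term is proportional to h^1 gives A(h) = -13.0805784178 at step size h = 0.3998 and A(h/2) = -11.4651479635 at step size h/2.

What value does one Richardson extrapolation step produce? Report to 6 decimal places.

-9.849718

With r = 1 the leading error scales as h^1, so the weight is 2^1 = 2.
2×(-11.4651479635) = -22.9302959270; subtract (-13.0805784178) → -9.8497175092
Denominator 2 − 1 = 1.
(-9.8497175092) ÷ 1 = -9.8497175092
Shift from A(h/2): +1.6154304543.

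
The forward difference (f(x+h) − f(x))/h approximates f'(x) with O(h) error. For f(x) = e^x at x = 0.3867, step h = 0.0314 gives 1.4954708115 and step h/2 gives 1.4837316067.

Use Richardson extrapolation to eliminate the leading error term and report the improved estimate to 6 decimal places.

1.471992

With r = 1 the leading error scales as h^1, so the weight is 2^1 = 2.
A(h/2) − A(h) = 1.4837316067 − 1.4954708115 = -0.0117392048
Divide by 2^1 − 1 = 1: (-0.0117392048)/1 = -0.0117392048
R = 1.4837316067 − 0.0117392048 = 1.4719924019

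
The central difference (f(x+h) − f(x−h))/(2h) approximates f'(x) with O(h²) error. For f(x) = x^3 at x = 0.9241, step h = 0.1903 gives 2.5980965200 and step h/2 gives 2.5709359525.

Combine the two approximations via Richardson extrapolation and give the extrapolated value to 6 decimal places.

2.561882

Method order is 2; weight 2^2 = 4.
4 × 2.5709359525 − 2.5980965200 = 7.6856472900
7.6856472900 ÷ 3 = 2.5618824300
Gap between inputs: 2.716e-02; correction applied: −0.0090535225.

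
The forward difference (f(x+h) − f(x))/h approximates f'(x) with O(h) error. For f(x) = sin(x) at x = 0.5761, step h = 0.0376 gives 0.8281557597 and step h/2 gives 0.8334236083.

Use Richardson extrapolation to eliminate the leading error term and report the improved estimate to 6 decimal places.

0.838691

The method has order 1: 2^1 = 2.
Top: 2(0.8334236083) − (0.8281557597) = 0.8386914569
Divide by 2^1 − 1 = 1.
Extrapolated: 0.8386914569 / 1 = 0.8386914569
Correction |R − A(h/2)| = 5.268e-03; gap |A(h/2) − A(h)| = 5.268e-03.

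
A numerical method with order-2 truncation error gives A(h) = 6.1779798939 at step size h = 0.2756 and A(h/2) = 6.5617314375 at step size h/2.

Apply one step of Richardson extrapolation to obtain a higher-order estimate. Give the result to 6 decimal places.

Error is O(h^2); halving h shrinks it by 2^2 = 4.
Numerator 4*A(h/2) − A(h) = 4*6.5617314375 − 6.1779798939 = 20.0689458561
(4*6.5617314375 − 6.1779798939)/(4 − 1) = 6.6896486187

6.689649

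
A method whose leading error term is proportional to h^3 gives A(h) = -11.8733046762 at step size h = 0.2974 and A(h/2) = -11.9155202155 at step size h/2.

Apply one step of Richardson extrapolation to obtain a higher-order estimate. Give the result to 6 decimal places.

With r = 3 the leading error scales as h^3, so the weight is 2^3 = 8.
8×(-11.9155202155) = -95.3241617240; subtract (-11.8733046762) → -83.4508570478
Denominator 8 − 1 = 7.
Result: -11.9215510068

-11.921551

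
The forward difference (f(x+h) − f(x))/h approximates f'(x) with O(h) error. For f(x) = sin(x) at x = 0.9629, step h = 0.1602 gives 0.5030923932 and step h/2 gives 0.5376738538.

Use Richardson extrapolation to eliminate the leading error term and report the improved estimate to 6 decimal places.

Method order is 1; weight 2^1 = 2.
Difference of the inputs: 0.5376738538 − 0.5030923932 = 0.0345814606
Correction (A(h/2) − A(h))/(2 − 1) = 0.0345814606/1 = 0.0345814606
R = 0.5376738538 + 0.0345814606 = 0.5722553144

0.572255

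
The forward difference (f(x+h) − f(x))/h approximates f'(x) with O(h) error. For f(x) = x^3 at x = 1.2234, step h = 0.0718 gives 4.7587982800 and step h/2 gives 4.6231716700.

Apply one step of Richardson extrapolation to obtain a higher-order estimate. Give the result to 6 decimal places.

Leading term ∝ h^1; use weight 2 = 2^1.
2×4.6231716700 = 9.2463433400; 9.2463433400 − 4.7587982800 = 4.4875450600
Divide by 2^1 − 1 = 1.
Result: 4.4875450600

4.487545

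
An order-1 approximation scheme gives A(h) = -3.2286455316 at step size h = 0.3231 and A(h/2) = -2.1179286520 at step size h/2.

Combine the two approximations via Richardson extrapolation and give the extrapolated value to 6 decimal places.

-1.007212

r = 1: numerator weight 2, denominator 1.
Difference of the inputs: -2.1179286520 − (-3.2286455316) = 1.1107168796
Divide by 2^1 − 1 = 1: 1.1107168796/1 = 1.1107168796
R = -2.1179286520 + 1.1107168796 = -1.0072117724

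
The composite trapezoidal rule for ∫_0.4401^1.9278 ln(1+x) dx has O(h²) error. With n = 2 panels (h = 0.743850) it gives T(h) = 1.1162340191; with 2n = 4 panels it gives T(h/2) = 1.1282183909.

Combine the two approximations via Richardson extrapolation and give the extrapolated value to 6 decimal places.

1.132213

With r = 2 the leading error scales as h^2, so the weight is 2^2 = 4.
Difference of the inputs: 1.1282183909 − 1.1162340191 = 0.0119843718
Divide by 2^2 − 1 = 3: 0.0119843718/3 = 0.0039947906
R = 1.1282183909 + 0.0039947906 = 1.1322131815
Gap between inputs: 1.198e-02; correction applied: +0.0039947906.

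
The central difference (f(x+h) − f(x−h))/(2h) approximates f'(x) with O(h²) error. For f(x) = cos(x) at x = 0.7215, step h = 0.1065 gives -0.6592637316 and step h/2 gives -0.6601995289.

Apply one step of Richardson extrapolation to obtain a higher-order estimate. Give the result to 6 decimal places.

Method order is 2; weight 2^2 = 4.
4·(-0.6601995289) = -2.6407981156; subtract (-0.6592637316) → -1.9815343840
Divide by 2^2 − 1 = 3.
Result: -0.6605114613
Gap between inputs: 9.358e-04; correction applied: −0.0003119324.

-0.660511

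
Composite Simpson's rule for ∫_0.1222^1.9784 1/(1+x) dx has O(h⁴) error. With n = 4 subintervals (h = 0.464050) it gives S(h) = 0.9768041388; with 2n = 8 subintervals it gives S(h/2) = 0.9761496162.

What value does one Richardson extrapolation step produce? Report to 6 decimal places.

0.976106

r = 4, so 2^r = 16.
Weighted: 15.6183938592 − 0.9768041388 = 14.6415897204
(16×0.9761496162 − 0.9768041388)/(16 − 1) = 0.9761059814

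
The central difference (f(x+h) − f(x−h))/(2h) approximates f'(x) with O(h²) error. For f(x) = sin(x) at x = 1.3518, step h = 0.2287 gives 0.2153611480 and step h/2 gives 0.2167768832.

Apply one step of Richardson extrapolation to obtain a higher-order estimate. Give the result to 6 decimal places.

Leading term ∝ h^2; use weight 4 = 2^2.
4·0.2167768832 = 0.8671075328; subtract 0.2153611480 → 0.6517463848
R = 0.6517463848/3 = 0.2172487949
Shift from A(h/2): +0.0004719117.

0.217249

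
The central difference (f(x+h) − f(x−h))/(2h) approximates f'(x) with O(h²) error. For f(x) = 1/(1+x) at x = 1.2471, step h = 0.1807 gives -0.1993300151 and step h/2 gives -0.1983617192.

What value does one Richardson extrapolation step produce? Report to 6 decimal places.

-0.198039

The method has order 2: 2^2 = 4.
Numerator 4×A(h/2) − A(h) = 4×(-0.1983617192) − (-0.1993300151) = -0.5941168617
Extrapolated: (-0.5941168617) / 3 = -0.1980389539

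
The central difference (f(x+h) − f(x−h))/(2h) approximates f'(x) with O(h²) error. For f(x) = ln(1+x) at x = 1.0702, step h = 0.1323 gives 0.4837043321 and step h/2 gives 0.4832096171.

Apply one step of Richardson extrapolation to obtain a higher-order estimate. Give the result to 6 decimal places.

0.483045

r = 2, so 2^r = 4.
Top: 4(0.4832096171) − (0.4837043321) = 1.4491341363
Divide by 2^2 − 1 = 3.
1.4491341363 ÷ 3 = 0.4830447121
Shift from A(h/2): −0.0001649050.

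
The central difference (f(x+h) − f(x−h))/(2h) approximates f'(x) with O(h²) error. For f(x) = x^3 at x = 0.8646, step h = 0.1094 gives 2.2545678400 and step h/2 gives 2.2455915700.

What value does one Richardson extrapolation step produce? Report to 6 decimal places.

The method has order 2: 2^2 = 4.
2^2×A(h/2) = 8.9823662800; minus A(h) gives 6.7277984400.
Divide by 2^2 − 1 = 3.
(4×2.2455915700 − 2.2545678400)/(4 − 1) = 2.2425994800
Gap between inputs: 8.976e-03; correction applied: −0.0029920900.

2.242599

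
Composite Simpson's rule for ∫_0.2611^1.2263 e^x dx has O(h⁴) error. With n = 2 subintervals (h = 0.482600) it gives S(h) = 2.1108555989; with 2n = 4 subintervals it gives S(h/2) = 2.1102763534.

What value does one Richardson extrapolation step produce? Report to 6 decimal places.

Error is O(h^4); halving h shrinks it by 2^4 = 16.
Weighted: 33.7644216544 − 2.1108555989 = 31.6535660555
R = 31.6535660555/15 = 2.1102377370

2.110238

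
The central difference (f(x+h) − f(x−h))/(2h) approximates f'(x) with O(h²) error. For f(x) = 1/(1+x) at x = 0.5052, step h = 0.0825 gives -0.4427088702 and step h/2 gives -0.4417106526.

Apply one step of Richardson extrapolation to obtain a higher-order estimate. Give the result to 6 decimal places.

With r = 2 the leading error scales as h^2, so the weight is 2^2 = 4.
Top: 4(-0.4417106526) − (-0.4427088702) = -1.3241337402
Divide by 2^2 − 1 = 3.
So the Richardson estimate is -0.4413779134.

-0.441378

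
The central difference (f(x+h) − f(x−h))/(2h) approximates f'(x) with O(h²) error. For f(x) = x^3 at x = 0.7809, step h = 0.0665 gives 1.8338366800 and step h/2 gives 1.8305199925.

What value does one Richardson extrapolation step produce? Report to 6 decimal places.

With r = 2 the leading error scales as h^2, so the weight is 2^2 = 4.
Weighted: 7.3220799700 − 1.8338366800 = 5.4882432900
Divide by 2^2 − 1 = 3.
So the Richardson estimate is 1.8294144300.

1.829414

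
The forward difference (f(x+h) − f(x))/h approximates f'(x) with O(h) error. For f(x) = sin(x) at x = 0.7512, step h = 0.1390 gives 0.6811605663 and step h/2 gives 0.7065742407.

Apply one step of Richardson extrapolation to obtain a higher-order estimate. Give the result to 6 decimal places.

Error is O(h^1); halving h shrinks it by 2^1 = 2.
A(h/2) − A(h) = 0.7065742407 − 0.6811605663 = 0.0254136744
Correction (A(h/2) − A(h))/(2 − 1) = 0.0254136744/1 = 0.0254136744
R = 0.7065742407 + 0.0254136744 = 0.7319879151

0.731988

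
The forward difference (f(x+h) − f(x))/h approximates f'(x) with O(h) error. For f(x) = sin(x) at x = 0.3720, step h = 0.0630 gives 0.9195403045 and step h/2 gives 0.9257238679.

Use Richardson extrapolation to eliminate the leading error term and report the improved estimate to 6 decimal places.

0.931907

r = 1: numerator weight 2, denominator 1.
Top: 2(0.9257238679) − (0.9195403045) = 0.9319074313
Denominator 2 − 1 = 1.
0.9319074313 ÷ 1 = 0.9319074313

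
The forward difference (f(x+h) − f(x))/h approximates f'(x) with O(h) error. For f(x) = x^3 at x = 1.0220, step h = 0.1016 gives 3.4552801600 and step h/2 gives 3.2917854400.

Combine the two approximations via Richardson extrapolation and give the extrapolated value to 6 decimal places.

3.128291

Error is O(h^1); halving h shrinks it by 2^1 = 2.
Weighted: 6.5835708800 − 3.4552801600 = 3.1282907200
R = 3.1282907200/1 = 3.1282907200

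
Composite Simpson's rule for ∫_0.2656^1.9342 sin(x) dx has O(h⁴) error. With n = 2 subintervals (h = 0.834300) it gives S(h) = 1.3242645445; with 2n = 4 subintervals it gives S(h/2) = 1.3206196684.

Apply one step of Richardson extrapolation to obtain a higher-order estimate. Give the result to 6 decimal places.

Method order is 4; weight 2^4 = 16.
Weighted: 21.1299146944 − 1.3242645445 = 19.8056501499
19.8056501499 ÷ 15 = 1.3203766767
Correction |R − A(h/2)| = 2.430e-04; gap |A(h/2) − A(h)| = 3.645e-03.

1.320377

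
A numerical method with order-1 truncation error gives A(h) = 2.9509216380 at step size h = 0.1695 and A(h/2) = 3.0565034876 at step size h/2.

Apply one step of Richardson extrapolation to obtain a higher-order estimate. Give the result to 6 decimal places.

3.162085

The method has order 1: 2^1 = 2.
2×3.0565034876 − 2.9509216380 = 3.1620853372
(2×3.0565034876 − 2.9509216380)/(2 − 1) = 3.1620853372
Gap between inputs: 1.056e-01; correction applied: +0.1055818496.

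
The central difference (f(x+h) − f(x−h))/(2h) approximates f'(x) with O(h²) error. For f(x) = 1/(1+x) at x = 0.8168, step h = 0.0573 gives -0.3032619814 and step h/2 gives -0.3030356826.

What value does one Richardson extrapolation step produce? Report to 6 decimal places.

-0.302960

Order 2 gives 2^r = 4 and 2^r − 1 = 3.
A(h/2) − A(h) = -0.3030356826 − (-0.3032619814) = 0.0002262988
Correction (A(h/2) − A(h))/(4 − 1) = 0.0002262988/3 = 0.0000754329
R = -0.3030356826 + 0.0000754329 = -0.3029602497
Correction |R − A(h/2)| = 7.543e-05; gap |A(h/2) − A(h)| = 2.263e-04.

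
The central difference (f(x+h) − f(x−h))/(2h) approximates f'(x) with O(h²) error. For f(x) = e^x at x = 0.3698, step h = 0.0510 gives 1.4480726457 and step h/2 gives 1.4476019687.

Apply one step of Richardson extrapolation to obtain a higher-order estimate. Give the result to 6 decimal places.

r = 2: numerator weight 4, denominator 3.
4*1.4476019687 = 5.7904078748; subtract 1.4480726457 → 4.3423352291
Divide by 2^2 − 1 = 3.
4.3423352291 ÷ 3 = 1.4474450764
Shift from A(h/2): −0.0001568923.

1.447445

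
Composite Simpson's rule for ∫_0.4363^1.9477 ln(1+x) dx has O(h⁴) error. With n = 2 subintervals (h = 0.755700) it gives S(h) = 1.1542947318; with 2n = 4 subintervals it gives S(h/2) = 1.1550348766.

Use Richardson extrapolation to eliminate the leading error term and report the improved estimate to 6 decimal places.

1.155084

r = 4, so 2^r = 16.
A(h/2) − A(h) = 1.1550348766 − 1.1542947318 = 0.0007401448
Correction (A(h/2) − A(h))/(16 − 1) = 0.0007401448/15 = 0.0000493430
R = 1.1550348766 + 0.0000493430 = 1.1550842196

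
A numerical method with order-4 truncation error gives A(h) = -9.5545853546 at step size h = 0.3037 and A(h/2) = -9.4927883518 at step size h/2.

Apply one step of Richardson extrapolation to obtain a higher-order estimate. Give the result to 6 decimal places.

Leading term ∝ h^4; use weight 16 = 2^4.
2^4×A(h/2) = -151.8846136288; minus A(h) gives -142.3300282742.
Extrapolated: (-142.3300282742) / 15 = -9.4886685516
Correction |R − A(h/2)| = 4.120e-03; gap |A(h/2) − A(h)| = 6.180e-02.

-9.488669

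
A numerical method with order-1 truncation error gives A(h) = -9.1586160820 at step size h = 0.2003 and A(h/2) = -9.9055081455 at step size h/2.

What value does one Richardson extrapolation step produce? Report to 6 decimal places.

The method has order 1: 2^1 = 2.
2×(-9.9055081455) − (-9.1586160820) = -10.6524002090
R = (-10.6524002090)/1 = -10.6524002090

-10.652400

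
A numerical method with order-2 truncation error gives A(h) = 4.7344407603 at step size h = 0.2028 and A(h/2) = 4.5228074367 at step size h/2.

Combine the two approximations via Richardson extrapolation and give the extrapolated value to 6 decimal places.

4.452263

With r = 2 the leading error scales as h^2, so the weight is 2^2 = 4.
2^2·A(h/2) = 18.0912297468; minus A(h) gives 13.3567889865.
Denominator 4 − 1 = 3.
Extrapolated: 13.3567889865 / 3 = 4.4522629955
Gap between inputs: 2.116e-01; correction applied: −0.0705444412.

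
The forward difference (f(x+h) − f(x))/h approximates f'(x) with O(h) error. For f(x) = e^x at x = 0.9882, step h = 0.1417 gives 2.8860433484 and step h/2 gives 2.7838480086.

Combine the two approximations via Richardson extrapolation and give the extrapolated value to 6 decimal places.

2.681653

The method has order 1: 2^1 = 2.
Top: 2(2.7838480086) − (2.8860433484) = 2.6816526688
Denominator 2 − 1 = 1.
Result: 2.6816526688
Shift from A(h/2): −0.1021953398.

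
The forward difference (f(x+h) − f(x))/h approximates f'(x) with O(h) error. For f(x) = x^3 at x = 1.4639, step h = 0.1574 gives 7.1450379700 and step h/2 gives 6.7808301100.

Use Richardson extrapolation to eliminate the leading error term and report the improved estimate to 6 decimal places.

Leading term ∝ h^1; use weight 2 = 2^1.
Top: 2(6.7808301100) − (7.1450379700) = 6.4166222500
R = 6.4166222500/1 = 6.4166222500

6.416622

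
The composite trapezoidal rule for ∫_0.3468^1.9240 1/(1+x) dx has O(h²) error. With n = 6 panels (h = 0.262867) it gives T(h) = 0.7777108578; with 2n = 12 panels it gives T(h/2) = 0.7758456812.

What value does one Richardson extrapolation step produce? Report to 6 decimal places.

Method order is 2; weight 2^2 = 4.
4*0.7758456812 = 3.1033827248; subtract 0.7777108578 → 2.3256718670
(4*0.7758456812 − 0.7777108578)/(4 − 1) = 0.7752239557

0.775224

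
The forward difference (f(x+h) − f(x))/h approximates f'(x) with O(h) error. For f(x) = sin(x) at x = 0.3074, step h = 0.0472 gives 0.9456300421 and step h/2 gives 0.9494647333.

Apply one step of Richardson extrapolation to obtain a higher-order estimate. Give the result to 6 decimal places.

0.953299

Method order is 1; weight 2^1 = 2.
2^1 × A(h/2) = 1.8989294666; minus A(h) gives 0.9532994245.
Divide by 2^1 − 1 = 1.
Result: 0.9532994245
Correction |R − A(h/2)| = 3.835e-03; gap |A(h/2) − A(h)| = 3.835e-03.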